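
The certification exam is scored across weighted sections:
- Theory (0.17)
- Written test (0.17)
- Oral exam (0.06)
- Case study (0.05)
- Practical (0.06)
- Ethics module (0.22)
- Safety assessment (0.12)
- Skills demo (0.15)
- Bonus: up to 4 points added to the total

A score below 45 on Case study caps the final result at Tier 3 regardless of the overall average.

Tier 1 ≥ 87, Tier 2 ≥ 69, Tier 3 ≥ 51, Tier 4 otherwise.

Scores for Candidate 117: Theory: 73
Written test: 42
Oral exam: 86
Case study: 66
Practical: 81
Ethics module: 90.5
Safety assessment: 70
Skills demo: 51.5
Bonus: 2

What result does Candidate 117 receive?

Case study score 66 ≥ 45: minimum met.
Weighted total:
  Theory 73 × 0.17 = 12.41
  Written test 42 × 0.17 = 7.14
  Oral exam 86 × 0.06 = 5.16
  Case study 66 × 0.05 = 3.3
  Practical 81 × 0.06 = 4.86
  Ethics module 90.5 × 0.22 = 19.91
  Safety assessment 70 × 0.12 = 8.4
  Skills demo 51.5 × 0.15 = 7.725
Sum = 68.905
Bonus: 68.905 + 2 = 70.905
70.905 is ≥ 69 and < 87 → Tier 2

Tier 2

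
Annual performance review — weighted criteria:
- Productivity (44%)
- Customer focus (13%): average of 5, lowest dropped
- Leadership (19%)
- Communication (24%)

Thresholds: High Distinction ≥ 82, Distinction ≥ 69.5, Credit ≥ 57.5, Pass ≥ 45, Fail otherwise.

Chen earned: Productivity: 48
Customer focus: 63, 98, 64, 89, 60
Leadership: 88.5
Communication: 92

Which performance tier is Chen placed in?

Distinction

Customer focus: drop 60 → average of remaining 4 = 314/4 = 78.5
Weighted total:
  Productivity 48 × 0.44 = 21.12
  Customer focus 78.5 × 0.13 = 10.205
  Leadership 88.5 × 0.19 = 16.815
  Communication 92 × 0.24 = 22.08
Sum = 70.22
70.22 is ≥ 69.5 and < 82 → Distinction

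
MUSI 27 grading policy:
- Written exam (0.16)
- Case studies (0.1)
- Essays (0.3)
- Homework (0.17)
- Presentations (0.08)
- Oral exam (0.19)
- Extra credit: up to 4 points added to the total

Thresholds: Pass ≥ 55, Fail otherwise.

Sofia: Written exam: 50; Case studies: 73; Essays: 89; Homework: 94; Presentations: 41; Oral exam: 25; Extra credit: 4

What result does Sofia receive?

Weighted total:
  Written exam 50 × 0.16 = 8
  Case studies 73 × 0.1 = 7.3
  Essays 89 × 0.3 = 26.7
  Homework 94 × 0.17 = 15.98
  Presentations 41 × 0.08 = 3.28
  Oral exam 25 × 0.19 = 4.75
Sum = 66.01
Extra credit: 66.01 + 4 = 70.01
70.01 ≥ 55 → Pass

Pass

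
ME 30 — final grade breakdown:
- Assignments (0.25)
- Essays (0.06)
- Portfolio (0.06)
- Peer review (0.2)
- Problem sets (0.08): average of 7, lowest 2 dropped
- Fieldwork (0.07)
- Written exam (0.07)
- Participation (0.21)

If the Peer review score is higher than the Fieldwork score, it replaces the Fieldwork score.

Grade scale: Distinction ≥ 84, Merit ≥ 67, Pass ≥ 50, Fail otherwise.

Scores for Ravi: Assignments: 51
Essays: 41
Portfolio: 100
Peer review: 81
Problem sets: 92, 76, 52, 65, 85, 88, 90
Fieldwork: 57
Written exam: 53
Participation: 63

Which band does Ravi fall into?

Pass

Problem sets: drop 52, 65 → average of remaining 5 = 431/5 = 86.2
Peer review (81) > Fieldwork (57), so Fieldwork counts as 81.
Weighted total:
  Assignments 51 × 0.25 = 12.75
  Essays 41 × 0.06 = 2.46
  Portfolio 100 × 0.06 = 6
  Peer review 81 × 0.2 = 16.2
  Problem sets 86.2 × 0.08 = 6.896
  Fieldwork 81 × 0.07 = 5.67
  Written exam 53 × 0.07 = 3.71
  Participation 63 × 0.21 = 13.23
Sum = 66.916
66.916 is ≥ 50 and < 67 → Pass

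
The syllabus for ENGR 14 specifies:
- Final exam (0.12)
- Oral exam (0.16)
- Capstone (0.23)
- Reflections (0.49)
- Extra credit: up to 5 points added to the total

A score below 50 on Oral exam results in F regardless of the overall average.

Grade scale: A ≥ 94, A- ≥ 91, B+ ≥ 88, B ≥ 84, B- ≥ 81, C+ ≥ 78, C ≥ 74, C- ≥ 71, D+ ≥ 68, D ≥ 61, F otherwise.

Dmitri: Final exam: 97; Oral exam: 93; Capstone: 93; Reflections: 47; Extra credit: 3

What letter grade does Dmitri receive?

C-

Oral exam score 93 ≥ 50: minimum met.
Weighted total:
  Final exam 97 × 0.12 = 11.64
  Oral exam 93 × 0.16 = 14.88
  Capstone 93 × 0.23 = 21.39
  Reflections 47 × 0.49 = 23.03
Sum = 70.94
Extra credit: 70.94 + 3 = 73.94
73.94 is ≥ 71 and < 74 → C-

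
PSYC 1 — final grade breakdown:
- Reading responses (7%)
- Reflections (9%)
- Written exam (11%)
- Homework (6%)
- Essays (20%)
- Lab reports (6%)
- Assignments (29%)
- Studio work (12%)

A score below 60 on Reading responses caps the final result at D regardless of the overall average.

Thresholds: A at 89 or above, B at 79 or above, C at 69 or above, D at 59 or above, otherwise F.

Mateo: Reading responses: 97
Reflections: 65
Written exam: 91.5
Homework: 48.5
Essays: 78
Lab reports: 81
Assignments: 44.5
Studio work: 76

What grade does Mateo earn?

Reading responses score 97 ≥ 60: minimum met.
Weighted total:
  Reading responses 97 × 0.07 = 6.79
  Reflections 65 × 0.09 = 5.85
  Written exam 91.5 × 0.11 = 10.065
  Homework 48.5 × 0.06 = 2.91
  Essays 78 × 0.2 = 15.6
  Lab reports 81 × 0.06 = 4.86
  Assignments 44.5 × 0.29 = 12.905
  Studio work 76 × 0.12 = 9.12
Sum = 68.1
68.1 is ≥ 59 and < 69 → D

D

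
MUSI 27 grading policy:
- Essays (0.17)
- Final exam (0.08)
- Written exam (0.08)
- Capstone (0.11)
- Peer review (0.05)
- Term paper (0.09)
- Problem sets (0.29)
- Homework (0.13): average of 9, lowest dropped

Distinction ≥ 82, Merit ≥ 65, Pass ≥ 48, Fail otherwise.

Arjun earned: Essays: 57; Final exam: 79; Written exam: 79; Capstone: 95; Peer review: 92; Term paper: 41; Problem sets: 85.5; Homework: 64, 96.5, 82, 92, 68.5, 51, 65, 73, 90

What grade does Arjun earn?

Merit

Homework: drop 51 → average of remaining 8 = 631/8 = 78.875
Weighted total:
  Essays 57 × 0.17 = 9.69
  Final exam 79 × 0.08 = 6.32
  Written exam 79 × 0.08 = 6.32
  Capstone 95 × 0.11 = 10.45
  Peer review 92 × 0.05 = 4.6
  Term paper 41 × 0.09 = 3.69
  Problem sets 85.5 × 0.29 = 24.795
  Homework 78.875 × 0.13 = 10.25375
Sum = 76.11875
76.11875 is ≥ 65 and < 82 → Merit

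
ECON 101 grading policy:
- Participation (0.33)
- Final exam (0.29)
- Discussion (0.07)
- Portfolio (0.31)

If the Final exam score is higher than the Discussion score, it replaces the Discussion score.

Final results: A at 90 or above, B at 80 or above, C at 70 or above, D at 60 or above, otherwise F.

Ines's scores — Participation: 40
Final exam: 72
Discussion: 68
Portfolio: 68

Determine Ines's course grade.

Final exam (72) > Discussion (68), so Discussion counts as 72.
Weighted total:
  Participation 40 × 0.33 = 13.2
  Final exam 72 × 0.29 = 20.88
  Discussion 72 × 0.07 = 5.04
  Portfolio 68 × 0.31 = 21.08
Sum = 60.2
60.2 is ≥ 60 and < 70 → D

D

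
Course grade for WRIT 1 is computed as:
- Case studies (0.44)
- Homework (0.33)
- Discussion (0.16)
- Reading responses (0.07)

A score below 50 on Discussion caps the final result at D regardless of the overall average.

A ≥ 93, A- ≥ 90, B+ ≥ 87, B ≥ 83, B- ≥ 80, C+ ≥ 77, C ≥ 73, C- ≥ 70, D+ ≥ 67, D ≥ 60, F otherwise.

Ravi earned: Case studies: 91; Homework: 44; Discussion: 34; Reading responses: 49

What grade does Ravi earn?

Discussion score 34 < 50: minimum not met.
Weighted total:
  Case studies 91 × 0.44 = 40.04
  Homework 44 × 0.33 = 14.52
  Discussion 34 × 0.16 = 5.44
  Reading responses 49 × 0.07 = 3.43
Sum = 63.43
63.43 would be D; cap at D applies → D.

D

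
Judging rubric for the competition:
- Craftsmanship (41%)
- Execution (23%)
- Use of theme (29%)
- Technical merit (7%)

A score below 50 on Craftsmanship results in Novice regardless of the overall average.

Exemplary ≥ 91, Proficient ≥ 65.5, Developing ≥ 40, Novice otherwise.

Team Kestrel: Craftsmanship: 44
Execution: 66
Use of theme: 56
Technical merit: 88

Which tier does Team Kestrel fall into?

Novice

Craftsmanship score 44 < 50: minimum not met.
Weighted total:
  Craftsmanship 44 × 0.41 = 18.04
  Execution 66 × 0.23 = 15.18
  Use of theme 56 × 0.29 = 16.24
  Technical merit 88 × 0.07 = 6.16
Sum = 55.62
Because the Craftsmanship minimum was not met, the result is Novice.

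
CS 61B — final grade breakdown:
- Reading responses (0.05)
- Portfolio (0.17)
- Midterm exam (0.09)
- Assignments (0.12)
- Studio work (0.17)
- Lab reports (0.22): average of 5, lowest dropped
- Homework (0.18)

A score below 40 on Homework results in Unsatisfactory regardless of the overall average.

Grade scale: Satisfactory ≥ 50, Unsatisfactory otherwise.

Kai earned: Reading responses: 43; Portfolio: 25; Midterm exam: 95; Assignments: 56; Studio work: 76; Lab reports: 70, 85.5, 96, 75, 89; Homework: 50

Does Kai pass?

Lab reports: drop 70 → average of remaining 4 = 345.5/4 = 86.375
Homework score 50 ≥ 40: minimum met.
Weighted total:
  Reading responses 43 × 0.05 = 2.15
  Portfolio 25 × 0.17 = 4.25
  Midterm exam 95 × 0.09 = 8.55
  Assignments 56 × 0.12 = 6.72
  Studio work 76 × 0.17 = 12.92
  Lab reports 86.375 × 0.22 = 19.0025
  Homework 50 × 0.18 = 9
Sum = 62.5925
62.5925 ≥ 50 → Satisfactory

Satisfactory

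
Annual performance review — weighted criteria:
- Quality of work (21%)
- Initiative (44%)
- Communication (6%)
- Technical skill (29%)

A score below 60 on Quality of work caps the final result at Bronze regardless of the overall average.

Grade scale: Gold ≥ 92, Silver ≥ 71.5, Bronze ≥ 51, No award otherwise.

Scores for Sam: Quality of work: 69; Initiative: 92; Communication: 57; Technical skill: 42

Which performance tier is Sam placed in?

Quality of work score 69 ≥ 60: minimum met.
Weighted total:
  Quality of work 69 × 0.21 = 14.49
  Initiative 92 × 0.44 = 40.48
  Communication 57 × 0.06 = 3.42
  Technical skill 42 × 0.29 = 12.18
Sum = 70.57
70.57 is ≥ 51 and < 71.5 → Bronze

Bronze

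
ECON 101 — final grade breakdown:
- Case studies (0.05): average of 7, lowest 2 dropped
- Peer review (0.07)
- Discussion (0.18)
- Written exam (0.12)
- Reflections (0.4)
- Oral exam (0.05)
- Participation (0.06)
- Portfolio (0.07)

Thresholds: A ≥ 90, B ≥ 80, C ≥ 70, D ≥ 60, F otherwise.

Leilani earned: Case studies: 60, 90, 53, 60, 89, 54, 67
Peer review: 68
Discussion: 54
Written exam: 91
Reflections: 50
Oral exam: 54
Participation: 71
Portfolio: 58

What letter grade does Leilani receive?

D

Case studies: drop 53, 54 → average of remaining 5 = 366/5 = 73.2
Weighted total:
  Case studies 73.2 × 0.05 = 3.66
  Peer review 68 × 0.07 = 4.76
  Discussion 54 × 0.18 = 9.72
  Written exam 91 × 0.12 = 10.92
  Reflections 50 × 0.4 = 20
  Oral exam 54 × 0.05 = 2.7
  Participation 71 × 0.06 = 4.26
  Portfolio 58 × 0.07 = 4.06
Sum = 60.08
60.08 is ≥ 60 and < 70 → D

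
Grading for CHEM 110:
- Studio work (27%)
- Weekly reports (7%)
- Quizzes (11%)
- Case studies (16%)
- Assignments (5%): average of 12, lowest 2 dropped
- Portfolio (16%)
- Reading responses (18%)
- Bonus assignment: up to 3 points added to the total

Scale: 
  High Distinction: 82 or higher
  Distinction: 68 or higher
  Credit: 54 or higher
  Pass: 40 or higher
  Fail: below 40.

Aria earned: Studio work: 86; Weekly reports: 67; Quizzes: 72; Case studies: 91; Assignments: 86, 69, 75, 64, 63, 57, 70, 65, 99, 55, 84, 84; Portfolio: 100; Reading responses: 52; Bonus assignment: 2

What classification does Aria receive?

Assignments: drop 55, 57 → average of remaining 10 = 759/10 = 75.9
Weighted total:
  Studio work 86 × 0.27 = 23.22
  Weekly reports 67 × 0.07 = 4.69
  Quizzes 72 × 0.11 = 7.92
  Case studies 91 × 0.16 = 14.56
  Assignments 75.9 × 0.05 = 3.795
  Portfolio 100 × 0.16 = 16
  Reading responses 52 × 0.18 = 9.36
Sum = 79.545
Bonus assignment: 79.545 + 2 = 81.545
81.545 is ≥ 68 and < 82 → Distinction

Distinction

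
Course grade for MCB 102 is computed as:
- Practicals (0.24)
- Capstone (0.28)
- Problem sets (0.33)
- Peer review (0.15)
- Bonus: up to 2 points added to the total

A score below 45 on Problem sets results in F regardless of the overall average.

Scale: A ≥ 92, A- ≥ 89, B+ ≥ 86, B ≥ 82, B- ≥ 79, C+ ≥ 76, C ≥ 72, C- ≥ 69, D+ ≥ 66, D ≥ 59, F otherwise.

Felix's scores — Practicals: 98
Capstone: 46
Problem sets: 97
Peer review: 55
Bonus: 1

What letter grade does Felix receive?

Problem sets score 97 ≥ 45: minimum met.
Weighted total:
  Practicals 98 × 0.24 = 23.52
  Capstone 46 × 0.28 = 12.88
  Problem sets 97 × 0.33 = 32.01
  Peer review 55 × 0.15 = 8.25
Sum = 76.66
Bonus: 76.66 + 1 = 77.66
77.66 is ≥ 76 and < 79 → C+

C+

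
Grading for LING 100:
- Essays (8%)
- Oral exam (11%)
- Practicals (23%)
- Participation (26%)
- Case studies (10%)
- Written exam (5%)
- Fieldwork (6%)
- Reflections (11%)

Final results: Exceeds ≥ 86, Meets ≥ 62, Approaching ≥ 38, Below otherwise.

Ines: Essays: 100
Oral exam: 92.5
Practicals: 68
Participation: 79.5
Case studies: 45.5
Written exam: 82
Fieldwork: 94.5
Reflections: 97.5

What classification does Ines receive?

Meets

Weighted total:
  Essays 100 × 0.08 = 8
  Oral exam 92.5 × 0.11 = 10.175
  Practicals 68 × 0.23 = 15.64
  Participation 79.5 × 0.26 = 20.67
  Case studies 45.5 × 0.1 = 4.55
  Written exam 82 × 0.05 = 4.1
  Fieldwork 94.5 × 0.06 = 5.67
  Reflections 97.5 × 0.11 = 10.725
Sum = 79.53
79.53 is ≥ 62 and < 86 → Meets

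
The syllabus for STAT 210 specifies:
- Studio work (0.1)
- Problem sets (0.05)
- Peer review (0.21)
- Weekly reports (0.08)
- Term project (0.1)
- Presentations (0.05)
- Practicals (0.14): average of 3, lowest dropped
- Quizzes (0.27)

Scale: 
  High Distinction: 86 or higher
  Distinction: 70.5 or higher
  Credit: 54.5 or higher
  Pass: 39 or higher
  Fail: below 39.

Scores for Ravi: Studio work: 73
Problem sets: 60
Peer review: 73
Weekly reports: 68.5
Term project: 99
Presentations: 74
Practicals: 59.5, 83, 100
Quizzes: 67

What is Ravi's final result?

Practicals: drop 59.5 → average of remaining 2 = 183/2 = 91.5
Weighted total:
  Studio work 73 × 0.1 = 7.3
  Problem sets 60 × 0.05 = 3
  Peer review 73 × 0.21 = 15.33
  Weekly reports 68.5 × 0.08 = 5.48
  Term project 99 × 0.1 = 9.9
  Presentations 74 × 0.05 = 3.7
  Practicals 91.5 × 0.14 = 12.81
  Quizzes 67 × 0.27 = 18.09
Sum = 75.61
75.61 is ≥ 70.5 and < 86 → Distinction

Distinction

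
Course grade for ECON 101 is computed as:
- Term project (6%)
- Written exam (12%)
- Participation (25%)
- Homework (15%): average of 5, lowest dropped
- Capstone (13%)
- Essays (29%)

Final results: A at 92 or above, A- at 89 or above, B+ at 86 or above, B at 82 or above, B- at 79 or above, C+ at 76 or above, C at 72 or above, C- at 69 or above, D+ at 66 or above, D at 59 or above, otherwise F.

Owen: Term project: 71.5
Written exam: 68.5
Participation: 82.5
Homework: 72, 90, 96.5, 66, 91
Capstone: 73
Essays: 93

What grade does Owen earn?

Homework: drop 66 → average of remaining 4 = 349.5/4 = 87.375
Weighted total:
  Term project 71.5 × 0.06 = 4.29
  Written exam 68.5 × 0.12 = 8.22
  Participation 82.5 × 0.25 = 20.625
  Homework 87.375 × 0.15 = 13.10625
  Capstone 73 × 0.13 = 9.49
  Essays 93 × 0.29 = 26.97
Sum = 82.70125
82.70125 is ≥ 82 and < 86 → B

B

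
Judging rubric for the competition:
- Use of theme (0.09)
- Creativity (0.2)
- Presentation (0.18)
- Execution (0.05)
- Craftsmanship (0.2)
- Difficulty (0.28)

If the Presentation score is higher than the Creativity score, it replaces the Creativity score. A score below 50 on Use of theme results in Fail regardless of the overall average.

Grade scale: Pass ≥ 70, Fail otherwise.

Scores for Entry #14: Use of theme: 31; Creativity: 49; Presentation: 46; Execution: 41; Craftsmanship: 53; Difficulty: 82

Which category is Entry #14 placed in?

Presentation (46) ≤ Creativity (49), so Creativity stays at 49.
Use of theme score 31 < 50: minimum not met.
Weighted total:
  Use of theme 31 × 0.09 = 2.79
  Creativity 49 × 0.2 = 9.8
  Presentation 46 × 0.18 = 8.28
  Execution 41 × 0.05 = 2.05
  Craftsmanship 53 × 0.2 = 10.6
  Difficulty 82 × 0.28 = 22.96
Sum = 56.48
Because the Use of theme minimum was not met, the result is Fail.

Fail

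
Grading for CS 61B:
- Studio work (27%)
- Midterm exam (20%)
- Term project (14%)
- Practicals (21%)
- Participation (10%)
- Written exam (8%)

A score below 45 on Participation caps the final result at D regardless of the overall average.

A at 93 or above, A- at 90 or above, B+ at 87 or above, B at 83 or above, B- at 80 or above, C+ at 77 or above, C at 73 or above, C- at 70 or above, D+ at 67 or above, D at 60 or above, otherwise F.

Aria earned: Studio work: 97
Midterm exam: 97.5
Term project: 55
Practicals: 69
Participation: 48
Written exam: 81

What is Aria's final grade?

Participation score 48 ≥ 45: minimum met.
Weighted total:
  Studio work 97 × 0.27 = 26.19
  Midterm exam 97.5 × 0.2 = 19.5
  Term project 55 × 0.14 = 7.7
  Practicals 69 × 0.21 = 14.49
  Participation 48 × 0.1 = 4.8
  Written exam 81 × 0.08 = 6.48
Sum = 79.16
79.16 is ≥ 77 and < 80 → C+

C+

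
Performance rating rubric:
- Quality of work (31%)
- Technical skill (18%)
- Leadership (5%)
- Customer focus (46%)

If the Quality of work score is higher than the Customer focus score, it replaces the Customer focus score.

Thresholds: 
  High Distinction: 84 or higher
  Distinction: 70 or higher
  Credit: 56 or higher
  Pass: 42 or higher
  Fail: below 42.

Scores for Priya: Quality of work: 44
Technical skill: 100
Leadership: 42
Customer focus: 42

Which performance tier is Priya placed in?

Quality of work (44) > Customer focus (42), so Customer focus counts as 44.
Weighted total:
  Quality of work 44 × 0.31 = 13.64
  Technical skill 100 × 0.18 = 18
  Leadership 42 × 0.05 = 2.1
  Customer focus 44 × 0.46 = 20.24
Sum = 53.98
53.98 is ≥ 42 and < 56 → Pass

Pass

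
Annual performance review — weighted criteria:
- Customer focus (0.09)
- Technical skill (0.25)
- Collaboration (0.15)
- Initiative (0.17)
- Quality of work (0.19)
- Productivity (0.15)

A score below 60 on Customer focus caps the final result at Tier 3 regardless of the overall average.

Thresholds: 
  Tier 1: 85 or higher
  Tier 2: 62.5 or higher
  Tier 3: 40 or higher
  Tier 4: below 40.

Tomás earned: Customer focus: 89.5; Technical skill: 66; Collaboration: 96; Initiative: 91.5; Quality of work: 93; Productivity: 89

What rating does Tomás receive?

Customer focus score 89.5 ≥ 60: minimum met.
Weighted total:
  Customer focus 89.5 × 0.09 = 8.055
  Technical skill 66 × 0.25 = 16.5
  Collaboration 96 × 0.15 = 14.4
  Initiative 91.5 × 0.17 = 15.555
  Quality of work 93 × 0.19 = 17.67
  Productivity 89 × 0.15 = 13.35
Sum = 85.53
85.53 ≥ 85 → Tier 1

Tier 1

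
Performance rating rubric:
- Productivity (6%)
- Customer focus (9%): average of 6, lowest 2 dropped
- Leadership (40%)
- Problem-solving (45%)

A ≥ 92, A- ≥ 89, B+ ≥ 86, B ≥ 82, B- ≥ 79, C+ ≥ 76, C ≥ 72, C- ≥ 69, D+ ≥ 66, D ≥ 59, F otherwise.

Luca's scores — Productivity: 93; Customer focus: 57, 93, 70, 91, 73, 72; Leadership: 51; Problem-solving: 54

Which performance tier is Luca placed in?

F

Customer focus: drop 57, 70 → average of remaining 4 = 329/4 = 82.25
Weighted total:
  Productivity 93 × 0.06 = 5.58
  Customer focus 82.25 × 0.09 = 7.4025
  Leadership 51 × 0.4 = 20.4
  Problem-solving 54 × 0.45 = 24.3
Sum = 57.6825
57.6825 < 59 → F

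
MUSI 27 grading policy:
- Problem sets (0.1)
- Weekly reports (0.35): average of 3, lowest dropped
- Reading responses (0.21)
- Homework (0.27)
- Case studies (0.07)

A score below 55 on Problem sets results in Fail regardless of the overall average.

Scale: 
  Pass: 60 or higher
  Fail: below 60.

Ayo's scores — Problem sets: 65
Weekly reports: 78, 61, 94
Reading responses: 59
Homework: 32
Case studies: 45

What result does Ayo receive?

Weekly reports: drop 61 → average of remaining 2 = 172/2 = 86
Problem sets score 65 ≥ 55: minimum met.
Weighted total:
  Problem sets 65 × 0.1 = 6.5
  Weekly reports 86 × 0.35 = 30.1
  Reading responses 59 × 0.21 = 12.39
  Homework 32 × 0.27 = 8.64
  Case studies 45 × 0.07 = 3.15
Sum = 60.78
60.78 ≥ 60 → Pass

Pass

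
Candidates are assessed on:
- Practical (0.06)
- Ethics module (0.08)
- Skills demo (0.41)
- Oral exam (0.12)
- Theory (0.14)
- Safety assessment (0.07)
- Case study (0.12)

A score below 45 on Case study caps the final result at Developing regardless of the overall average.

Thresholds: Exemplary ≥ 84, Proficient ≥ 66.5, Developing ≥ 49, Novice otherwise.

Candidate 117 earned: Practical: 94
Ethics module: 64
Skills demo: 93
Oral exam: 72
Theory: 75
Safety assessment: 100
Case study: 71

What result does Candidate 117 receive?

Proficient

Case study score 71 ≥ 45: minimum met.
Weighted total:
  Practical 94 × 0.06 = 5.64
  Ethics module 64 × 0.08 = 5.12
  Skills demo 93 × 0.41 = 38.13
  Oral exam 72 × 0.12 = 8.64
  Theory 75 × 0.14 = 10.5
  Safety assessment 100 × 0.07 = 7
  Case study 71 × 0.12 = 8.52
Sum = 83.55
83.55 is ≥ 66.5 and < 84 → Proficient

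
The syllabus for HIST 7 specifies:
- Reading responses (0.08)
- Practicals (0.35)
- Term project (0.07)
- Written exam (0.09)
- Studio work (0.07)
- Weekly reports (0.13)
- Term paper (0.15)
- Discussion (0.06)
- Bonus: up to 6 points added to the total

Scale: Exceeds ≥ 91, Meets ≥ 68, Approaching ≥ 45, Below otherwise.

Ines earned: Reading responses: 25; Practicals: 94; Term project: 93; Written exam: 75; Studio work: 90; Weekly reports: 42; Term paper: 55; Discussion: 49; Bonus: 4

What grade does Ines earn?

Meets

Weighted total:
  Reading responses 25 × 0.08 = 2
  Practicals 94 × 0.35 = 32.9
  Term project 93 × 0.07 = 6.51
  Written exam 75 × 0.09 = 6.75
  Studio work 90 × 0.07 = 6.3
  Weekly reports 42 × 0.13 = 5.46
  Term paper 55 × 0.15 = 8.25
  Discussion 49 × 0.06 = 2.94
Sum = 71.11
Bonus: 71.11 + 4 = 75.11
75.11 is ≥ 68 and < 91 → Meets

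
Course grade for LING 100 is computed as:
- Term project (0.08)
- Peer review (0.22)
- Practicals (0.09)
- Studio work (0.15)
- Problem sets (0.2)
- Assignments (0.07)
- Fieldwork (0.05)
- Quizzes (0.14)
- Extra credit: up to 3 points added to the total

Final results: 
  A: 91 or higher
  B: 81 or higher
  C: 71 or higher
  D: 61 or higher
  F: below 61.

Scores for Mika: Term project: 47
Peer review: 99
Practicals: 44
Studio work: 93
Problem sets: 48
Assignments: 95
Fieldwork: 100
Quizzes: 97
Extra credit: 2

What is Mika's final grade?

C

Weighted total:
  Term project 47 × 0.08 = 3.76
  Peer review 99 × 0.22 = 21.78
  Practicals 44 × 0.09 = 3.96
  Studio work 93 × 0.15 = 13.95
  Problem sets 48 × 0.2 = 9.6
  Assignments 95 × 0.07 = 6.65
  Fieldwork 100 × 0.05 = 5
  Quizzes 97 × 0.14 = 13.58
Sum = 78.28
Extra credit: 78.28 + 2 = 80.28
80.28 is ≥ 71 and < 81 → C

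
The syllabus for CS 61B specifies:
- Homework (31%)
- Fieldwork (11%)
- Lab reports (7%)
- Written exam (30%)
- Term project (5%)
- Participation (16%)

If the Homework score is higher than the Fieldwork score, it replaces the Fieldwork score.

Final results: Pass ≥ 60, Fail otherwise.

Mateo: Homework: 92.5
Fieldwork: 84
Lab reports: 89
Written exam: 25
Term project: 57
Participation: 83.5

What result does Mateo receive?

Homework (92.5) > Fieldwork (84), so Fieldwork counts as 92.5.
Weighted total:
  Homework 92.5 × 0.31 = 28.675
  Fieldwork 92.5 × 0.11 = 10.175
  Lab reports 89 × 0.07 = 6.23
  Written exam 25 × 0.3 = 7.5
  Term project 57 × 0.05 = 2.85
  Participation 83.5 × 0.16 = 13.36
Sum = 68.79
68.79 ≥ 60 → Pass

Pass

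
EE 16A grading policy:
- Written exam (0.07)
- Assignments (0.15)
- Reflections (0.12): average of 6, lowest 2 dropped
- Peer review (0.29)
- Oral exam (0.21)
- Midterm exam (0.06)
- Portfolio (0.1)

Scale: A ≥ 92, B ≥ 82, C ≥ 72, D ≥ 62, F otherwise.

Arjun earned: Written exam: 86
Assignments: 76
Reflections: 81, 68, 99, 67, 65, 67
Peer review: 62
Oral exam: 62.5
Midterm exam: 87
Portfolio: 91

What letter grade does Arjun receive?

C

Reflections: drop 65, 67 → average of remaining 4 = 315/4 = 78.75
Weighted total:
  Written exam 86 × 0.07 = 6.02
  Assignments 76 × 0.15 = 11.4
  Reflections 78.75 × 0.12 = 9.45
  Peer review 62 × 0.29 = 17.98
  Oral exam 62.5 × 0.21 = 13.125
  Midterm exam 87 × 0.06 = 5.22
  Portfolio 91 × 0.1 = 9.1
Sum = 72.295
72.295 is ≥ 72 and < 82 → C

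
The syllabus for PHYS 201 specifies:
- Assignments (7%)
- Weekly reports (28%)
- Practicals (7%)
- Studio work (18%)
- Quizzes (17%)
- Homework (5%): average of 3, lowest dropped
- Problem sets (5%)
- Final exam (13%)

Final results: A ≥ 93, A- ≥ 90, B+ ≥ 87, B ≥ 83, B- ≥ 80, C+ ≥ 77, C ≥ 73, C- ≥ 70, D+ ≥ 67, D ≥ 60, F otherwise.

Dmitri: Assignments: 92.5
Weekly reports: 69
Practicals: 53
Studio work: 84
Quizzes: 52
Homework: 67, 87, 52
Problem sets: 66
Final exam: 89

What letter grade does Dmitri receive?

C-

Homework: drop 52 → average of remaining 2 = 154/2 = 77
Weighted total:
  Assignments 92.5 × 0.07 = 6.475
  Weekly reports 69 × 0.28 = 19.32
  Practicals 53 × 0.07 = 3.71
  Studio work 84 × 0.18 = 15.12
  Quizzes 52 × 0.17 = 8.84
  Homework 77 × 0.05 = 3.85
  Problem sets 66 × 0.05 = 3.3
  Final exam 89 × 0.13 = 11.57
Sum = 72.185
72.185 is ≥ 70 and < 73 → C-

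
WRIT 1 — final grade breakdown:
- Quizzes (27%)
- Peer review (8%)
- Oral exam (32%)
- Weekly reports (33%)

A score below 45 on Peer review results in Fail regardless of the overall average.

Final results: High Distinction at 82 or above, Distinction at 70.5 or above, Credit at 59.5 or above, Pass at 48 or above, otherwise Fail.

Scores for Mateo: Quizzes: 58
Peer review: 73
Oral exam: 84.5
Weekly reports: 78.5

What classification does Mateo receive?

Distinction

Peer review score 73 ≥ 45: minimum met.
Weighted total:
  Quizzes 58 × 0.27 = 15.66
  Peer review 73 × 0.08 = 5.84
  Oral exam 84.5 × 0.32 = 27.04
  Weekly reports 78.5 × 0.33 = 25.905
Sum = 74.445
74.445 is ≥ 70.5 and < 82 → Distinction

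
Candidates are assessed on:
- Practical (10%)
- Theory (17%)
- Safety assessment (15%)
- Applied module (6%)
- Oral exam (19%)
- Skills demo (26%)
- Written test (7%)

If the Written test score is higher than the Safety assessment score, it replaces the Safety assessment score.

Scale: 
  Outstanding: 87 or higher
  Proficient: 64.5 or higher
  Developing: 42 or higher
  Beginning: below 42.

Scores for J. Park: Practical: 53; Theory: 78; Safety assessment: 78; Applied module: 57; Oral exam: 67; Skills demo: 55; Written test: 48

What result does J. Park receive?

Developing

Written test (48) ≤ Safety assessment (78), so Safety assessment stays at 78.
Weighted total:
  Practical 53 × 0.1 = 5.3
  Theory 78 × 0.17 = 13.26
  Safety assessment 78 × 0.15 = 11.7
  Applied module 57 × 0.06 = 3.42
  Oral exam 67 × 0.19 = 12.73
  Skills demo 55 × 0.26 = 14.3
  Written test 48 × 0.07 = 3.36
Sum = 64.07
64.07 is ≥ 42 and < 64.5 → Developing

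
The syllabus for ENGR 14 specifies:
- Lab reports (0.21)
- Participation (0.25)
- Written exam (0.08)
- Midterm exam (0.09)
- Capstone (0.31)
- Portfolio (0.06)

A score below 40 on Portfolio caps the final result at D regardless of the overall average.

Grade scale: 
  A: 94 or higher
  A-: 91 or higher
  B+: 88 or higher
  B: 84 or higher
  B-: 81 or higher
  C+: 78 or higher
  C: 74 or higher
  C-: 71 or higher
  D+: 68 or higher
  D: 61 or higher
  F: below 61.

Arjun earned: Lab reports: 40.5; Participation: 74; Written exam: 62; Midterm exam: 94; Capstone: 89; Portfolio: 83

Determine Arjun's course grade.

Portfolio score 83 ≥ 40: minimum met.
Weighted total:
  Lab reports 40.5 × 0.21 = 8.505
  Participation 74 × 0.25 = 18.5
  Written exam 62 × 0.08 = 4.96
  Midterm exam 94 × 0.09 = 8.46
  Capstone 89 × 0.31 = 27.59
  Portfolio 83 × 0.06 = 4.98
Sum = 72.995
72.995 is ≥ 71 and < 74 → C-

C-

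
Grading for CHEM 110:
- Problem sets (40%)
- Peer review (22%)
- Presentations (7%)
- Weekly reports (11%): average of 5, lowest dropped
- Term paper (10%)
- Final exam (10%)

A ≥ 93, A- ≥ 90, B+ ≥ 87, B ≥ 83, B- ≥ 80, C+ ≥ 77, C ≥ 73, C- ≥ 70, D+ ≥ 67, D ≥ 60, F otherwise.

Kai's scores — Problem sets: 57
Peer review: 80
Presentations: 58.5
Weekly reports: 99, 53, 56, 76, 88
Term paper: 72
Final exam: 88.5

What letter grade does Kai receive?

Weekly reports: drop 53 → average of remaining 4 = 319/4 = 79.75
Weighted total:
  Problem sets 57 × 0.4 = 22.8
  Peer review 80 × 0.22 = 17.6
  Presentations 58.5 × 0.07 = 4.095
  Weekly reports 79.75 × 0.11 = 8.7725
  Term paper 72 × 0.1 = 7.2
  Final exam 88.5 × 0.1 = 8.85
Sum = 69.3175
69.3175 is ≥ 67 and < 70 → D+

D+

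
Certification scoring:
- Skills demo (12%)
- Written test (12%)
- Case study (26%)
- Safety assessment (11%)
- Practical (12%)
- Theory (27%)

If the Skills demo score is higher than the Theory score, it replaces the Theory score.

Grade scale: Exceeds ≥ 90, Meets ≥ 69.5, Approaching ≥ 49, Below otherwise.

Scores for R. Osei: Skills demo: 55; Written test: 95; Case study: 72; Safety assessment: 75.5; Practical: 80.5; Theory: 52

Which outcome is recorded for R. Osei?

Skills demo (55) > Theory (52), so Theory counts as 55.
Weighted total:
  Skills demo 55 × 0.12 = 6.6
  Written test 95 × 0.12 = 11.4
  Case study 72 × 0.26 = 18.72
  Safety assessment 75.5 × 0.11 = 8.305
  Practical 80.5 × 0.12 = 9.66
  Theory 55 × 0.27 = 14.85
Sum = 69.535
69.535 is ≥ 69.5 and < 90 → Meets

Meets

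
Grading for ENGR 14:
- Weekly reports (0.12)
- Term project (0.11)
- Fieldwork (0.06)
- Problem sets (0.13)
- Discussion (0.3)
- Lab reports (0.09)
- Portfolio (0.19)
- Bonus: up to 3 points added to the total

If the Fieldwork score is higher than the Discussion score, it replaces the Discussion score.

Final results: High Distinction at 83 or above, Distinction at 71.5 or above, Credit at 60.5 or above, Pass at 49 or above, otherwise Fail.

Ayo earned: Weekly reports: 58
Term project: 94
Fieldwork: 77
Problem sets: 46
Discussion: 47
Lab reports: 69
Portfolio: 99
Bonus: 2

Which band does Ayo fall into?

Fieldwork (77) > Discussion (47), so Discussion counts as 77.
Weighted total:
  Weekly reports 58 × 0.12 = 6.96
  Term project 94 × 0.11 = 10.34
  Fieldwork 77 × 0.06 = 4.62
  Problem sets 46 × 0.13 = 5.98
  Discussion 77 × 0.3 = 23.1
  Lab reports 69 × 0.09 = 6.21
  Portfolio 99 × 0.19 = 18.81
Sum = 76.02
Bonus: 76.02 + 2 = 78.02
78.02 is ≥ 71.5 and < 83 → Distinction

Distinction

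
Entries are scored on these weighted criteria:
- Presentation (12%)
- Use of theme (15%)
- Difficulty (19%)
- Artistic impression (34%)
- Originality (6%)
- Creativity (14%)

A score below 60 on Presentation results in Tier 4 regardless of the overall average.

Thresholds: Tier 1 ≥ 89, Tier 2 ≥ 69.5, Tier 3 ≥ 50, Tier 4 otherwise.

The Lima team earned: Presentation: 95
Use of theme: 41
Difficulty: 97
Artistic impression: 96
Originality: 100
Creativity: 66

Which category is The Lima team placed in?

Presentation score 95 ≥ 60: minimum met.
Weighted total:
  Presentation 95 × 0.12 = 11.4
  Use of theme 41 × 0.15 = 6.15
  Difficulty 97 × 0.19 = 18.43
  Artistic impression 96 × 0.34 = 32.64
  Originality 100 × 0.06 = 6
  Creativity 66 × 0.14 = 9.24
Sum = 83.86
83.86 is ≥ 69.5 and < 89 → Tier 2

Tier 2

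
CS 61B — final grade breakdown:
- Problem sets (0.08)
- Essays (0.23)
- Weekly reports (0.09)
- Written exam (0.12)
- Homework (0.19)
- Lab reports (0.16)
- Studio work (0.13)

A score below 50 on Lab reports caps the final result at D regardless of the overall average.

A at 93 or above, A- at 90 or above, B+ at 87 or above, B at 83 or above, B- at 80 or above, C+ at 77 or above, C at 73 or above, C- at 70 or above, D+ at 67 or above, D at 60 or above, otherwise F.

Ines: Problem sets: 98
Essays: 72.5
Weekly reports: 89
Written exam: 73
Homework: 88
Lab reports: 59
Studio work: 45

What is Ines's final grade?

Lab reports score 59 ≥ 50: minimum met.
Weighted total:
  Problem sets 98 × 0.08 = 7.84
  Essays 72.5 × 0.23 = 16.675
  Weekly reports 89 × 0.09 = 8.01
  Written exam 73 × 0.12 = 8.76
  Homework 88 × 0.19 = 16.72
  Lab reports 59 × 0.16 = 9.44
  Studio work 45 × 0.13 = 5.85
Sum = 73.295
73.295 is ≥ 73 and < 77 → C

C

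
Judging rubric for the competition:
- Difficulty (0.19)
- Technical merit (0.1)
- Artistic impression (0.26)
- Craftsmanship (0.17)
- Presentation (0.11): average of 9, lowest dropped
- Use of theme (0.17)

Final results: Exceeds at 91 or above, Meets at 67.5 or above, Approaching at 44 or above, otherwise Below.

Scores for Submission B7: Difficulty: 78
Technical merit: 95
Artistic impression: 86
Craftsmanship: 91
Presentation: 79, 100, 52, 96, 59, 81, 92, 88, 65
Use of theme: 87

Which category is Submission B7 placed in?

Meets

Presentation: drop 52 → average of remaining 8 = 660/8 = 82.5
Weighted total:
  Difficulty 78 × 0.19 = 14.82
  Technical merit 95 × 0.1 = 9.5
  Artistic impression 86 × 0.26 = 22.36
  Craftsmanship 91 × 0.17 = 15.47
  Presentation 82.5 × 0.11 = 9.075
  Use of theme 87 × 0.17 = 14.79
Sum = 86.015
86.015 is ≥ 67.5 and < 91 → Meets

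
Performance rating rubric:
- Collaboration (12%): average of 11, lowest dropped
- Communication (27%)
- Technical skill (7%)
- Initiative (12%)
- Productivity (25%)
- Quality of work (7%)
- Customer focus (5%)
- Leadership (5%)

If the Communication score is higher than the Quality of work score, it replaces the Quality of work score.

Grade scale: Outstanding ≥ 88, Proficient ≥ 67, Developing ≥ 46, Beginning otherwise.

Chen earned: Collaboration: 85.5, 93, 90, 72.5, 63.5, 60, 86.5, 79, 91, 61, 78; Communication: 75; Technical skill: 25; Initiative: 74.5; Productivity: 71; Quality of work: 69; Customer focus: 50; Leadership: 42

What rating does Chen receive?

Collaboration: drop 60 → average of remaining 10 = 800/10 = 80
Communication (75) > Quality of work (69), so Quality of work counts as 75.
Weighted total:
  Collaboration 80 × 0.12 = 9.6
  Communication 75 × 0.27 = 20.25
  Technical skill 25 × 0.07 = 1.75
  Initiative 74.5 × 0.12 = 8.94
  Productivity 71 × 0.25 = 17.75
  Quality of work 75 × 0.07 = 5.25
  Customer focus 50 × 0.05 = 2.5
  Leadership 42 × 0.05 = 2.1
Sum = 68.14
68.14 is ≥ 67 and < 88 → Proficient

Proficient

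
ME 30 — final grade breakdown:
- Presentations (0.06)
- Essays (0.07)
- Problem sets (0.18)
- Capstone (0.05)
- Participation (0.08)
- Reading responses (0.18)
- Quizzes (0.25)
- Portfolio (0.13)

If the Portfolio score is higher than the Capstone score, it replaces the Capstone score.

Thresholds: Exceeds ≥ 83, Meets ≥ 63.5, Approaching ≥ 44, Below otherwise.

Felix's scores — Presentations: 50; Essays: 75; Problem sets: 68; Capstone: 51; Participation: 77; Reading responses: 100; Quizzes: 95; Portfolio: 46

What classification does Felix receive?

Meets

Portfolio (46) ≤ Capstone (51), so Capstone stays at 51.
Weighted total:
  Presentations 50 × 0.06 = 3
  Essays 75 × 0.07 = 5.25
  Problem sets 68 × 0.18 = 12.24
  Capstone 51 × 0.05 = 2.55
  Participation 77 × 0.08 = 6.16
  Reading responses 100 × 0.18 = 18
  Quizzes 95 × 0.25 = 23.75
  Portfolio 46 × 0.13 = 5.98
Sum = 76.93
76.93 is ≥ 63.5 and < 83 → Meets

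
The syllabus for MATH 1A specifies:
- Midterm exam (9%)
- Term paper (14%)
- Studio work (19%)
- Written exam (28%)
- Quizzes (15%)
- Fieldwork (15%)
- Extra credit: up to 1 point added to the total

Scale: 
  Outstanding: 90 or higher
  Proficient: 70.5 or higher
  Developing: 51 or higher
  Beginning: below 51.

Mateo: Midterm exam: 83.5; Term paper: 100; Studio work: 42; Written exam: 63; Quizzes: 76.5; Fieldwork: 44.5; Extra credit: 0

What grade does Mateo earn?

Developing

Weighted total:
  Midterm exam 83.5 × 0.09 = 7.515
  Term paper 100 × 0.14 = 14
  Studio work 42 × 0.19 = 7.98
  Written exam 63 × 0.28 = 17.64
  Quizzes 76.5 × 0.15 = 11.475
  Fieldwork 44.5 × 0.15 = 6.675
Sum = 65.285
Extra credit: 65.285 + 0 = 65.285
65.285 is ≥ 51 and < 70.5 → Developing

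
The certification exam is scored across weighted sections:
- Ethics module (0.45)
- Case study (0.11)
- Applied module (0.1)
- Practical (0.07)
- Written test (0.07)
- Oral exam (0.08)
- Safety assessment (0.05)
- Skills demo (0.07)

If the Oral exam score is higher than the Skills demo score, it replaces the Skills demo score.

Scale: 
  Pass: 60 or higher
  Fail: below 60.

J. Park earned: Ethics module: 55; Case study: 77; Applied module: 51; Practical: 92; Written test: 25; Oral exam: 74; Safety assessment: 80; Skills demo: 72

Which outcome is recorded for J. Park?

Pass

Oral exam (74) > Skills demo (72), so Skills demo counts as 74.
Weighted total:
  Ethics module 55 × 0.45 = 24.75
  Case study 77 × 0.11 = 8.47
  Applied module 51 × 0.1 = 5.1
  Practical 92 × 0.07 = 6.44
  Written test 25 × 0.07 = 1.75
  Oral exam 74 × 0.08 = 5.92
  Safety assessment 80 × 0.05 = 4
  Skills demo 74 × 0.07 = 5.18
Sum = 61.61
61.61 ≥ 60 → Pass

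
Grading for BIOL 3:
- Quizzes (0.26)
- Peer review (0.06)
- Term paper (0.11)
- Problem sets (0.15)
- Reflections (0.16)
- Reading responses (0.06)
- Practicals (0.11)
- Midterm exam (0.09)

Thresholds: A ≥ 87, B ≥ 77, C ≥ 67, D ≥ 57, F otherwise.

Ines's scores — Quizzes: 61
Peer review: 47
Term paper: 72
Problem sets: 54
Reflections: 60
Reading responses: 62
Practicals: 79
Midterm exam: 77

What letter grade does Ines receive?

Weighted total:
  Quizzes 61 × 0.26 = 15.86
  Peer review 47 × 0.06 = 2.82
  Term paper 72 × 0.11 = 7.92
  Problem sets 54 × 0.15 = 8.1
  Reflections 60 × 0.16 = 9.6
  Reading responses 62 × 0.06 = 3.72
  Practicals 79 × 0.11 = 8.69
  Midterm exam 77 × 0.09 = 6.93
Sum = 63.64
63.64 is ≥ 57 and < 67 → D

D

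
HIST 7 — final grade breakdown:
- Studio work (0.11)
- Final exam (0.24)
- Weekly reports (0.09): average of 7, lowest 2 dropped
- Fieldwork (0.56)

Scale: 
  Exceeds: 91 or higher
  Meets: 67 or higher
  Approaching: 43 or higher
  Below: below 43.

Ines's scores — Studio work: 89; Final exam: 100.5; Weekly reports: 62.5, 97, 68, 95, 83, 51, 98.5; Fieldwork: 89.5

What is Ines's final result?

Exceeds

Weekly reports: drop 51, 62.5 → average of remaining 5 = 441.5/5 = 88.3
Weighted total:
  Studio work 89 × 0.11 = 9.79
  Final exam 100.5 × 0.24 = 24.12
  Weekly reports 88.3 × 0.09 = 7.947
  Fieldwork 89.5 × 0.56 = 50.12
Sum = 91.977
91.977 ≥ 91 → Exceeds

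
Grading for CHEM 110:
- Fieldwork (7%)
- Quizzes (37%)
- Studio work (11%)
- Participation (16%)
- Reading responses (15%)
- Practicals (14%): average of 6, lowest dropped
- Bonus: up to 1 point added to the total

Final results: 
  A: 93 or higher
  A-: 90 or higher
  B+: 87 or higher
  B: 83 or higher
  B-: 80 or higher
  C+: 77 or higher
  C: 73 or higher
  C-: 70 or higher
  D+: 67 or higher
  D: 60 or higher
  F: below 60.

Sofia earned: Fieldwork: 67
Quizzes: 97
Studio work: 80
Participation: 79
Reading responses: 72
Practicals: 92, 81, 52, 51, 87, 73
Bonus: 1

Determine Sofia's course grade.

B

Practicals: drop 51 → average of remaining 5 = 385/5 = 77
Weighted total:
  Fieldwork 67 × 0.07 = 4.69
  Quizzes 97 × 0.37 = 35.89
  Studio work 80 × 0.11 = 8.8
  Participation 79 × 0.16 = 12.64
  Reading responses 72 × 0.15 = 10.8
  Practicals 77 × 0.14 = 10.78
Sum = 83.6
Bonus: 83.6 + 1 = 84.6
84.6 is ≥ 83 and < 87 → B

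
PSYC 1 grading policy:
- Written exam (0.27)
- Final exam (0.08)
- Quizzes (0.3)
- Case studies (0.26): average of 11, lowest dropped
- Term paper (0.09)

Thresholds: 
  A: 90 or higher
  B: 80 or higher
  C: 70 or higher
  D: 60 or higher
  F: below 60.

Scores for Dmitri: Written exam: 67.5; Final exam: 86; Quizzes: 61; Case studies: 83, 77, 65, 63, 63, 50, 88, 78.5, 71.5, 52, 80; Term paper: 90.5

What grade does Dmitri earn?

Case studies: drop 50 → average of remaining 10 = 721/10 = 72.1
Weighted total:
  Written exam 67.5 × 0.27 = 18.225
  Final exam 86 × 0.08 = 6.88
  Quizzes 61 × 0.3 = 18.3
  Case studies 72.1 × 0.26 = 18.746
  Term paper 90.5 × 0.09 = 8.145
Sum = 70.296
70.296 is ≥ 70 and < 80 → C

C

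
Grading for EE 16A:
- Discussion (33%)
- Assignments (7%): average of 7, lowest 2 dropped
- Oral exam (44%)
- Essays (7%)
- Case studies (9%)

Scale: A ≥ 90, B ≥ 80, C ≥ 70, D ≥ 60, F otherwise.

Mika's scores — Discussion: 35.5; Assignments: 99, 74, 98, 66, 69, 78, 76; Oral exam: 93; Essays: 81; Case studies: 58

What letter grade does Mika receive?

Assignments: drop 66, 69 → average of remaining 5 = 425/5 = 85
Weighted total:
  Discussion 35.5 × 0.33 = 11.715
  Assignments 85 × 0.07 = 5.95
  Oral exam 93 × 0.44 = 40.92
  Essays 81 × 0.07 = 5.67
  Case studies 58 × 0.09 = 5.22
Sum = 69.475
69.475 is ≥ 60 and < 70 → D

D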